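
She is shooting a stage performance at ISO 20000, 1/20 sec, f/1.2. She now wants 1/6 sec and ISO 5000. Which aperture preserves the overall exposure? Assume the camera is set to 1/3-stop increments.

f/1.1

Shutter speed: 1/20 → 1/15 → 1/13 → 1/10 → 1/8 → 1/6 — 1 2/3 stops longer (brighter).
ISO: 20000 → 16000 → 12800 → 10000 → 8000 → 6400 → 5000 — 2 stops lower (darker).
Net change so far: 1/3 stop darker. Offset with the aperture: f/1.2 → f/1.1.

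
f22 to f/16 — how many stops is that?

f/22 → f/16 — count the steps: 1 stop.

1 stop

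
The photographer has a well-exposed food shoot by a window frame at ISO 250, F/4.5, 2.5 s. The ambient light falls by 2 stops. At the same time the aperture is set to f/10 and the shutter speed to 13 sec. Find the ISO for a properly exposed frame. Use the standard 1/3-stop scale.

Scene light: 2 stops darker.
Aperture: f/4.5 → f/5 → f/5.6 → f/6.3 → f/7.1 → f/8 → f/9 → f/10 — 2 1/3 stops narrower (darker).
Shutter speed: 2.5 → 3.2 → 4 → 5 → 6 → 8 → 10 → 13 — 2 1/3 stops slower (brighter).
Net so far: 2 stops darker. ISO: 250 → 320 → 400 → 500 → 640 → 800 → 1000.

ISO 1000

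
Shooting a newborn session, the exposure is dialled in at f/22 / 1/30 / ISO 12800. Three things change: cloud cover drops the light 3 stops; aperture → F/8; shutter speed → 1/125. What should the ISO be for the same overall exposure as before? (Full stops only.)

ISO 51200

Scene light: 3 stops darker.
Aperture: f/22 → f/16 → f/11 → f/8 — 3 stops opened up (brighter).
Shutter speed: 1/30 → 1/60 → 1/125 — 2 stops shorter (darker).
Net so far: 2 stops darker. ISO: 12800 → 25600 → 51200.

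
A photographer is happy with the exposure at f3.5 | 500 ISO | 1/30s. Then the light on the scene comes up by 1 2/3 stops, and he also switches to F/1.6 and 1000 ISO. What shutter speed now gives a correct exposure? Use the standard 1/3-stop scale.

Scene light: 1 2/3 stops brighter.
Aperture: f/3.5 → f/3.2 → f/2.8 → f/2.5 → f/2.2 → f/2 → f/1.8 → f/1.6 — 2 1/3 stops opened up (brighter).
ISO: 500 → 640 → 800 → 1000 — 1 stop raised (brighter).
Net so far: 5 stops brighter. Shutter speed: 1/30 → 1/40 → 1/50 → 1/60 → 1/80 → 1/100 → 1/125 → 1/160 → 1/200 → 1/250 → 1/320 → 1/400 → 1/500 → 1/640 → 1/800 → 1/1000.

1/1000s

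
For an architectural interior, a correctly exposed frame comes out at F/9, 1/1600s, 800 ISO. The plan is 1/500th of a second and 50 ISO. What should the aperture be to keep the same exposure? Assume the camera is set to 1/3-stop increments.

f/4

Shutter speed: 1/1600 → 1/1250 → 1/1000 → 1/800 → 1/640 → 1/500 — 1 2/3 stops slower (brighter).
ISO: 800 → 640 → 500 → 400 → 320 → 250 → 200 → 160 → 125 → 100 → 80 → 64 → 50 — 4 stops lower (darker).
Net change so far: 2 1/3 stops darker. Offset with the aperture: f/9 → f/8 → f/7.1 → f/6.3 → f/5.6 → f/5 → f/4.5 → f/4.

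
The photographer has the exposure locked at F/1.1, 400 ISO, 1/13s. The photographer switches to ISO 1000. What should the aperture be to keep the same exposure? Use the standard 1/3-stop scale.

ISO: 400 → 500 → 640 → 800 → 1000 — 1 1/3 stops raised (brighter).
Need 1 1/3 stops darker from the aperture: f/1.1 → f/1.2 → f/1.4 → f/1.6 → f/1.8.

f/1.8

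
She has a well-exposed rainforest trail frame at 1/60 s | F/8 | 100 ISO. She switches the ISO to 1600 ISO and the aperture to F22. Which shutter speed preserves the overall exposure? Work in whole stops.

1/125s

ISO: 100 → 200 → 400 → 800 → 1600 — 4 stops raised (brighter).
Aperture: f/8 → f/11 → f/16 → f/22 — 3 stops narrower (darker).
Net change so far: 1 stop brighter. Offset with the shutter speed: 1/60 → 1/125.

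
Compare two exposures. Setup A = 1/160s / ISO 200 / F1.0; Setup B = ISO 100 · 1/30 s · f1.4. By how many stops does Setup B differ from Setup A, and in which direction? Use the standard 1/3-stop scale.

Aperture: f/1.0 → f/1.1 → f/1.2 → f/1.4 — 1 stop stopped down (darker).
Shutter speed: 1/160 → 1/125 → 1/100 → 1/80 → 1/60 → 1/50 → 1/40 → 1/30 — 2 1/3 stops slower (brighter).
ISO: 200 → 160 → 125 → 100 — 1 stop dropped (darker).
Net: −1 +2 1/3 −1 = +1/3 stops.

1/3 stop brighter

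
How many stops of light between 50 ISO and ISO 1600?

50 → 100 → 200 → 400 → 800 → 1600 — count the steps: 5 stops.

5 stops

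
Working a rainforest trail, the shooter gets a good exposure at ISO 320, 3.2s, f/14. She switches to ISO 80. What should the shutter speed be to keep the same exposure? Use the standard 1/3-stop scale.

ISO: 320 → 250 → 200 → 160 → 125 → 100 → 80 — 2 stops lower (darker).
Need 2 stops brighter from the shutter speed: 3.2 → 4 → 5 → 6 → 8 → 10 → 13.

13 s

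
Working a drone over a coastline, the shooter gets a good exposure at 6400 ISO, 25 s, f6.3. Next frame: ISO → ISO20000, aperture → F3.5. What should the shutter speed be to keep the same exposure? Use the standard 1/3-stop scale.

2.5 s

ISO: 6400 → 8000 → 10000 → 12800 → 16000 → 20000 — 1 2/3 stops higher (brighter).
Aperture: f/6.3 → f/5.6 → f/5 → f/4.5 → f/4 → f/3.5 — 1 2/3 stops wider (brighter).
Net change so far: 3 1/3 stops brighter. Offset with the shutter speed: 25 → 20 → 15 → 13 → 10 → 8 → 6 → 5 → 4 → 3.2 → 2.5.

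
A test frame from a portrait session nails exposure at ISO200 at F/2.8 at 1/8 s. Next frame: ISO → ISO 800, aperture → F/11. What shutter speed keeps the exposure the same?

1/2s

ISO: 200 → 400 → 800 — 2 stops raised (brighter).
Aperture: f/2.8 → f/4 → f/5.6 → f/8 → f/11 — 4 stops smaller aperture (darker).
Net change so far: 2 stops darker. Offset with the shutter speed: 1/8 → 1/4 → 1/2.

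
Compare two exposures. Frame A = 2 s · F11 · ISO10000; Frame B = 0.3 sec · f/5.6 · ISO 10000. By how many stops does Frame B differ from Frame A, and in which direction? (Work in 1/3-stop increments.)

Aperture: f/11 → f/10 → f/9 → f/8 → f/7.1 → f/6.3 → f/5.6 — 2 stops opened up (brighter).
Shutter speed: 2 → 1.6 → 1.3 → 1 → 0.8 → 0.6 → 0.5 → 0.4 → 0.3 — 2 2/3 stops faster (darker).
ISO: unchanged.
Net: +2 −2 2/3 = −2/3 stops.

2/3 stop darker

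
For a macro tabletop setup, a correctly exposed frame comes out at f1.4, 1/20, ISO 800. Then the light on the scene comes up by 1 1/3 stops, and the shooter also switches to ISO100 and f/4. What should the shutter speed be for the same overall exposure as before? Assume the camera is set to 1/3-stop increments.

1.3 s

Scene light: 1 1/3 stops brighter.
ISO: 800 → 640 → 500 → 400 → 320 → 250 → 200 → 160 → 125 → 100 — 3 stops dropped (darker).
Aperture: f/1.4 → f/1.6 → f/1.8 → f/2 → f/2.2 → f/2.5 → f/2.8 → f/3.2 → f/3.5 → f/4 — 3 stops narrower (darker).
Net so far: 4 2/3 stops darker. Shutter speed: 1/20 → 1/15 → 1/13 → 1/10 → 1/8 → 1/6 → 1/5 → 1/4 → 0.3 → 0.4 → 0.5 → 0.6 → 0.8 → 1 → 1.3.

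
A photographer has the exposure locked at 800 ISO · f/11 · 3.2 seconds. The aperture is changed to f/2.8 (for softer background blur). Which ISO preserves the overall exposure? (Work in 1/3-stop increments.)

Aperture: f/11 → f/10 → f/9 → f/8 → f/7.1 → f/6.3 → f/5.6 → f/5 → f/4.5 → f/4 → f/3.5 → f/3.2 → f/2.8 — 4 stops wider (brighter).
Need 4 stops darker from the ISO: 800 → 640 → 500 → 400 → 320 → 250 → 200 → 160 → 125 → 100 → 80 → 64 → 50.

ISO 50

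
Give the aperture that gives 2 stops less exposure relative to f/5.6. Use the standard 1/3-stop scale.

Aperture: f/5.6 → f/6.3 → f/7.1 → f/8 → f/9 → f/10 → f/11 — 2 stops smaller aperture (darker).

f/11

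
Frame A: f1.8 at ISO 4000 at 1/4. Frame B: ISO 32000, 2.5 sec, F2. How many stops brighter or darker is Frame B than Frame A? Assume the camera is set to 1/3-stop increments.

6 stops brighter

Aperture: f/1.8 → f/2 — 1/3 stop smaller aperture (darker).
Shutter speed: 1/4 → 0.3 → 0.4 → 0.5 → 0.6 → 0.8 → 1 → 1.3 → 1.6 → 2 → 2.5 — 3 1/3 stops longer (brighter).
ISO: 4000 → 5000 → 6400 → 8000 → 10000 → 12800 → 16000 → 20000 → 25600 → 32000 — 3 stops higher (brighter).
Net: −1/3 +3 1/3 +3 = +6 stops.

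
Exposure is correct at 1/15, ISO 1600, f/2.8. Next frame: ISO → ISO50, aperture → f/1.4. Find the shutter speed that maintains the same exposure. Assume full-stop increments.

1/2s

ISO: 1600 → 800 → 400 → 200 → 100 → 50 — 5 stops dropped (darker).
Aperture: f/2.8 → f/2 → f/1.4 — 2 stops wider (brighter).
Net change so far: 3 stops darker. Offset with the shutter speed: 1/15 → 1/8 → 1/4 → 1/2.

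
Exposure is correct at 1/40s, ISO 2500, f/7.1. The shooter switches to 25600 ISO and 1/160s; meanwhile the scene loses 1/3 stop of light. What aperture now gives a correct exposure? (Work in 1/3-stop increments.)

f/10

Scene light: 1/3 stop darker.
ISO: 2500 → 3200 → 4000 → 5000 → 6400 → 8000 → 10000 → 12800 → 16000 → 20000 → 25600 — 3 1/3 stops higher (brighter).
Shutter speed: 1/40 → 1/50 → 1/60 → 1/80 → 1/100 → 1/125 → 1/160 — 2 stops faster (darker).
Net so far: 1 stop brighter. Aperture: f/7.1 → f/8 → f/9 → f/10.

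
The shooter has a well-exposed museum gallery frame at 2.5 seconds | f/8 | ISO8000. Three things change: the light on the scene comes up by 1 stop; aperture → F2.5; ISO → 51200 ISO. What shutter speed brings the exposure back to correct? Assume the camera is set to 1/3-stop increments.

1/50s

Scene light: 1 stop brighter.
Aperture: f/8 → f/7.1 → f/6.3 → f/5.6 → f/5 → f/4.5 → f/4 → f/3.5 → f/3.2 → f/2.8 → f/2.5 — 3 1/3 stops larger aperture (brighter).
ISO: 8000 → 10000 → 12800 → 16000 → 20000 → 25600 → 32000 → 40000 → 51200 — 2 2/3 stops higher (brighter).
Net so far: 7 stops brighter. Shutter speed: 2.5 → 2 → 1.6 → 1.3 → 1 → 0.8 → 0.6 → 0.5 → 0.4 → 0.3 → 1/4 → 1/5 → 1/6 → 1/8 → 1/10 → 1/13 → 1/15 → 1/20 → 1/25 → 1/30 → 1/40 → 1/50.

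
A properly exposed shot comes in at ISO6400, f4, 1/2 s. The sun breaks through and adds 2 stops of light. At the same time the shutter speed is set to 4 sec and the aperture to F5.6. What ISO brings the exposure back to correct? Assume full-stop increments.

ISO 400

Scene light: 2 stops brighter.
Shutter speed: 1/2 → 1 → 2 → 4 — 3 stops slower (brighter).
Aperture: f/4 → f/5.6 — 1 stop narrower (darker).
Net so far: 4 stops brighter. ISO: 6400 → 3200 → 1600 → 800 → 400.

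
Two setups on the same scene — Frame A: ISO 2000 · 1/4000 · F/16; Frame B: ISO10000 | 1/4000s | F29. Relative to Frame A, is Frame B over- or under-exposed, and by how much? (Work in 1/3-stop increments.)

2/3 stop brighter

Aperture: f/16 → f/18 → f/20 → f/22 → f/25 → f/29 — 1 2/3 stops narrower (darker).
Shutter speed: unchanged.
ISO: 2000 → 2500 → 3200 → 4000 → 5000 → 6400 → 8000 → 10000 — 2 1/3 stops higher (brighter).
Net: −1 2/3 +2 1/3 = +2/3 stops.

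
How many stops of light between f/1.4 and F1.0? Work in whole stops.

1 stop

f/1.4 → f/1.0 — count the steps: 1 stop.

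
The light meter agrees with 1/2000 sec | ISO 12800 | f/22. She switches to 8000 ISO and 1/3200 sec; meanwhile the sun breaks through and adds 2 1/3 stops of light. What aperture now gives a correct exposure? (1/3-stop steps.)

f/32

Scene light: 2 1/3 stops brighter.
ISO: 12800 → 10000 → 8000 — 2/3 stop lower (darker).
Shutter speed: 1/2000 → 1/2500 → 1/3200 — 2/3 stop faster (darker).
Net so far: 1 stop brighter. Aperture: f/22 → f/25 → f/29 → f/32.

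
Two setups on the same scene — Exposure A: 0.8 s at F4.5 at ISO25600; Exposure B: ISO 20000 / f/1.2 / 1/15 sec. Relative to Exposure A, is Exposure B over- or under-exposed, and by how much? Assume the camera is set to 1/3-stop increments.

Aperture: f/4.5 → f/4 → f/3.5 → f/3.2 → f/2.8 → f/2.5 → f/2.2 → f/2 → f/1.8 → f/1.6 → f/1.4 → f/1.2 — 3 2/3 stops opened up (brighter).
Shutter speed: 0.8 → 0.6 → 0.5 → 0.4 → 0.3 → 1/4 → 1/5 → 1/6 → 1/8 → 1/10 → 1/13 → 1/15 — 3 2/3 stops shorter (darker).
ISO: 25600 → 20000 — 1/3 stop lower (darker).
Net: +3 2/3 −3 2/3 −1/3 = −1/3 stops.

1/3 stop darker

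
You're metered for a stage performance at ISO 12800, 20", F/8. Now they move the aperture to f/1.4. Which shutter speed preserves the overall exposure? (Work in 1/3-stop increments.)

Aperture: f/8 → f/7.1 → f/6.3 → f/5.6 → f/5 → f/4.5 → f/4 → f/3.5 → f/3.2 → f/2.8 → f/2.5 → f/2.2 → f/2 → f/1.8 → f/1.6 → f/1.4 — 5 stops larger aperture (brighter).
Need 5 stops darker from the shutter speed: 20 → 15 → 13 → 10 → 8 → 6 → 5 → 4 → 3.2 → 2.5 → 2 → 1.6 → 1.3 → 1 → 0.8 → 0.6.

0.6 s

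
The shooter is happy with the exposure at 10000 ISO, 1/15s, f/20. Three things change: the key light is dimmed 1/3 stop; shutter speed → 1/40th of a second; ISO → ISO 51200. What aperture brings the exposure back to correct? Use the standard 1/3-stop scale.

Scene light: 1/3 stop darker.
Shutter speed: 1/15 → 1/20 → 1/25 → 1/30 → 1/40 — 1 1/3 stops faster (darker).
ISO: 10000 → 12800 → 16000 → 20000 → 25600 → 32000 → 40000 → 51200 — 2 1/3 stops raised (brighter).
Net so far: 2/3 stop brighter. Aperture: f/20 → f/22 → f/25.

f/25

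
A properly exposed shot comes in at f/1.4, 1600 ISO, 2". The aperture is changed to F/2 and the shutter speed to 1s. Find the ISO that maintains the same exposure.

ISO 6400

Aperture: f/1.4 → f/2 — 1 stop smaller aperture (darker).
Shutter speed: 2 → 1 — 1 stop faster (darker).
Net change so far: 2 stops darker. Offset with the ISO: 1600 → 3200 → 6400.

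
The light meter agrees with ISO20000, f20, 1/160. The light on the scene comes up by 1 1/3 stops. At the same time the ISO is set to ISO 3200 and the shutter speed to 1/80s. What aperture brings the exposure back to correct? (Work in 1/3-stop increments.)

Scene light: 1 1/3 stops brighter.
ISO: 20000 → 16000 → 12800 → 10000 → 8000 → 6400 → 5000 → 4000 → 3200 — 2 2/3 stops lower (darker).
Shutter speed: 1/160 → 1/125 → 1/100 → 1/80 — 1 stop slower (brighter).
Net so far: 1/3 stop darker. Aperture: f/20 → f/18.

f/18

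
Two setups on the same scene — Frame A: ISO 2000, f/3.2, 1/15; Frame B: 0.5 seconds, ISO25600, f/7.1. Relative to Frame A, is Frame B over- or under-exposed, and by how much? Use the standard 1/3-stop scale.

Aperture: f/3.2 → f/3.5 → f/4 → f/4.5 → f/5 → f/5.6 → f/6.3 → f/7.1 — 2 1/3 stops narrower (darker).
Shutter speed: 1/15 → 1/13 → 1/10 → 1/8 → 1/6 → 1/5 → 1/4 → 0.3 → 0.4 → 0.5 — 3 stops longer (brighter).
ISO: 2000 → 2500 → 3200 → 4000 → 5000 → 6400 → 8000 → 10000 → 12800 → 16000 → 20000 → 25600 — 3 2/3 stops higher (brighter).
Net: −2 1/3 +3 +3 2/3 = +4 1/3 stops.

4 1/3 stops brighter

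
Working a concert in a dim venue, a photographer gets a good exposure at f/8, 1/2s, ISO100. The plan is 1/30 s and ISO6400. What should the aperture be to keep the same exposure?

f/16

Shutter speed: 1/2 → 1/4 → 1/8 → 1/15 → 1/30 — 4 stops shorter (darker).
ISO: 100 → 200 → 400 → 800 → 1600 → 3200 → 6400 — 6 stops higher (brighter).
Net change so far: 2 stops brighter. Offset with the aperture: f/8 → f/11 → f/16.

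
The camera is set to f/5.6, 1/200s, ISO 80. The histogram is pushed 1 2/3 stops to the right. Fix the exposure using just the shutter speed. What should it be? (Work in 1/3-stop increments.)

Overexposed by 1 2/3 stops → need 1 2/3 stops darker.
Shutter speed: 1/200 → 1/250 → 1/320 → 1/400 → 1/500 → 1/640.

1/640s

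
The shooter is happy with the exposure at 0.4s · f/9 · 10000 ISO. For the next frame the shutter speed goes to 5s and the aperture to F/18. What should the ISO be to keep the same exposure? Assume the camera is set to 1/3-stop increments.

ISO 3200

Shutter speed: 0.4 → 0.5 → 0.6 → 0.8 → 1 → 1.3 → 1.6 → 2 → 2.5 → 3.2 → 4 → 5 — 3 2/3 stops longer (brighter).
Aperture: f/9 → f/10 → f/11 → f/13 → f/14 → f/16 → f/18 — 2 stops stopped down (darker).
Net change so far: 1 2/3 stops brighter. Offset with the ISO: 10000 → 8000 → 6400 → 5000 → 4000 → 3200.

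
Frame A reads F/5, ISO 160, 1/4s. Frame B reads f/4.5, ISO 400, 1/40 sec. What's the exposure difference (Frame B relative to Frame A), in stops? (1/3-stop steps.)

1 2/3 stops darker

Aperture: f/5 → f/4.5 — 1/3 stop opened up (brighter).
Shutter speed: 1/4 → 1/5 → 1/6 → 1/8 → 1/10 → 1/13 → 1/15 → 1/20 → 1/25 → 1/30 → 1/40 — 3 1/3 stops shorter (darker).
ISO: 160 → 200 → 250 → 320 → 400 — 1 1/3 stops higher (brighter).
Net: +1/3 −3 1/3 +1 1/3 = −1 2/3 stops.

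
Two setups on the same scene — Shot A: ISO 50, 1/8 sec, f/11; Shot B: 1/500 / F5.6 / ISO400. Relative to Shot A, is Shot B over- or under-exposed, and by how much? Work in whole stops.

1 stop darker

Aperture: f/11 → f/8 → f/5.6 — 2 stops opened up (brighter).
Shutter speed: 1/8 → 1/15 → 1/30 → 1/60 → 1/125 → 1/250 → 1/500 — 6 stops shorter (darker).
ISO: 50 → 100 → 200 → 400 — 3 stops higher (brighter).
Net: +2 −6 +3 = −1 stop.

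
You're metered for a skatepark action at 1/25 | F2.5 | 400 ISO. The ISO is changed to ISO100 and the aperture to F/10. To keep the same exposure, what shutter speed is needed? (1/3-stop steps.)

2.5 s

ISO: 400 → 320 → 250 → 200 → 160 → 125 → 100 — 2 stops lower (darker).
Aperture: f/2.5 → f/2.8 → f/3.2 → f/3.5 → f/4 → f/4.5 → f/5 → f/5.6 → f/6.3 → f/7.1 → f/8 → f/9 → f/10 — 4 stops stopped down (darker).
Net change so far: 6 stops darker. Offset with the shutter speed: 1/25 → 1/20 → 1/15 → 1/13 → 1/10 → 1/8 → 1/6 → 1/5 → 1/4 → 0.3 → 0.4 → 0.5 → 0.6 → 0.8 → 1 → 1.3 → 1.6 → 2 → 2.5.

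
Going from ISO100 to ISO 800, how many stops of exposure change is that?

100 → 200 → 400 → 800 — count the steps: 3 stops.

3 stops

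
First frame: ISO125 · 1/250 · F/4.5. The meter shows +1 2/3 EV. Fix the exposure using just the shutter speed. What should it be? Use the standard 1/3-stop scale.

1/800s

Overexposed by 1 2/3 stops → need 1 2/3 stops darker.
Shutter speed: 1/250 → 1/320 → 1/400 → 1/500 → 1/640 → 1/800.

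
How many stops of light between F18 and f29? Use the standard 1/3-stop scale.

1 1/3 stops

f/18 → f/20 → f/22 → f/25 → f/29 — count the steps: 4 third-stops = 1 1/3 stops.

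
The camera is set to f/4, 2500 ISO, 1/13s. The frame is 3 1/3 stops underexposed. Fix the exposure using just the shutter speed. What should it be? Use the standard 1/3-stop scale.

Underexposed by 3 1/3 stops → need 3 1/3 stops brighter.
Shutter speed: 1/13 → 1/10 → 1/8 → 1/6 → 1/5 → 1/4 → 0.3 → 0.4 → 0.5 → 0.6 → 0.8.

0.8 s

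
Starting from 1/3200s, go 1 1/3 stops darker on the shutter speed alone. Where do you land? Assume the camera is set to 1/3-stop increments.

1/8000s

Shutter speed: 1/3200 → 1/4000 → 1/5000 → 1/6400 → 1/8000 — 1 1/3 stops faster (darker).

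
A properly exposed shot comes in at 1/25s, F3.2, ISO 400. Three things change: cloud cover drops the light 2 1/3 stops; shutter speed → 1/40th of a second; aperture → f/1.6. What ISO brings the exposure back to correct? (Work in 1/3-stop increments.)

ISO 800

Scene light: 2 1/3 stops darker.
Shutter speed: 1/25 → 1/30 → 1/40 — 2/3 stop shorter (darker).
Aperture: f/3.2 → f/2.8 → f/2.5 → f/2.2 → f/2 → f/1.8 → f/1.6 — 2 stops larger aperture (brighter).
Net so far: 1 stop darker. ISO: 400 → 500 → 640 → 800.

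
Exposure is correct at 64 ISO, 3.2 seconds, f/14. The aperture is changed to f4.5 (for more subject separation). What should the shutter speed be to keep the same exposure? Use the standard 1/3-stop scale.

Aperture: f/14 → f/13 → f/11 → f/10 → f/9 → f/8 → f/7.1 → f/6.3 → f/5.6 → f/5 → f/4.5 — 3 1/3 stops opened up (brighter).
Need 3 1/3 stops darker from the shutter speed: 3.2 → 2.5 → 2 → 1.6 → 1.3 → 1 → 0.8 → 0.6 → 0.5 → 0.4 → 0.3.

0.3 s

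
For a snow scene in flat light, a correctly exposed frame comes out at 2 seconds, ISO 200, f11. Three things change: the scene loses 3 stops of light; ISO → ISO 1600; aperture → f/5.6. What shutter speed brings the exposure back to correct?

1/2s

Scene light: 3 stops darker.
ISO: 200 → 400 → 800 → 1600 — 3 stops higher (brighter).
Aperture: f/11 → f/8 → f/5.6 — 2 stops wider (brighter).
Net so far: 2 stops brighter. Shutter speed: 2 → 1 → 1/2.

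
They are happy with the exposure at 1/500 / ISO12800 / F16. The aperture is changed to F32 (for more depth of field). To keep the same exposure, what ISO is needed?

Aperture: f/16 → f/22 → f/32 — 2 stops stopped down (darker).
Need 2 stops brighter from the ISO: 12800 → 25600 → 51200.

ISO 51200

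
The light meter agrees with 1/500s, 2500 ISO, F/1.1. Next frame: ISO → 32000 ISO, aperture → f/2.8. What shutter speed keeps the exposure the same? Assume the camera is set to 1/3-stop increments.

1/1000s

ISO: 2500 → 3200 → 4000 → 5000 → 6400 → 8000 → 10000 → 12800 → 16000 → 20000 → 25600 → 32000 — 3 2/3 stops higher (brighter).
Aperture: f/1.1 → f/1.2 → f/1.4 → f/1.6 → f/1.8 → f/2 → f/2.2 → f/2.5 → f/2.8 — 2 2/3 stops smaller aperture (darker).
Net change so far: 1 stop brighter. Offset with the shutter speed: 1/500 → 1/640 → 1/800 → 1/1000.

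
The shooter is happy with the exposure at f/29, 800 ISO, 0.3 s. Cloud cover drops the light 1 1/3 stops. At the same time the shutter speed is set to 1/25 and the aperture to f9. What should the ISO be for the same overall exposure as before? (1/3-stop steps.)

ISO 1600

Scene light: 1 1/3 stops darker.
Shutter speed: 0.3 → 1/4 → 1/5 → 1/6 → 1/8 → 1/10 → 1/13 → 1/15 → 1/20 → 1/25 — 3 stops faster (darker).
Aperture: f/29 → f/25 → f/22 → f/20 → f/18 → f/16 → f/14 → f/13 → f/11 → f/10 → f/9 — 3 1/3 stops wider (brighter).
Net so far: 1 stop darker. ISO: 800 → 1000 → 1250 → 1600.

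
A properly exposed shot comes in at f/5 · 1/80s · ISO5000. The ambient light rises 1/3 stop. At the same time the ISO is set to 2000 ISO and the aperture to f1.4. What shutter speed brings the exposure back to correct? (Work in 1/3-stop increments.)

1/500s

Scene light: 1/3 stop brighter.
ISO: 5000 → 4000 → 3200 → 2500 → 2000 — 1 1/3 stops lower (darker).
Aperture: f/5 → f/4.5 → f/4 → f/3.5 → f/3.2 → f/2.8 → f/2.5 → f/2.2 → f/2 → f/1.8 → f/1.6 → f/1.4 — 3 2/3 stops opened up (brighter).
Net so far: 2 2/3 stops brighter. Shutter speed: 1/80 → 1/100 → 1/125 → 1/160 → 1/200 → 1/250 → 1/320 → 1/400 → 1/500.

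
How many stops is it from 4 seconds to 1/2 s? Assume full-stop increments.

3 stops

4 → 2 → 1 → 1/2 — count the steps: 3 stops.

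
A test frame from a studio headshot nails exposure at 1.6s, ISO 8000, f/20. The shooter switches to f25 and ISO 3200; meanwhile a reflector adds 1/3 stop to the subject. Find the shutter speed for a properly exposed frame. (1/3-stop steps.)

5 s

Scene light: 1/3 stop brighter.
Aperture: f/20 → f/22 → f/25 — 2/3 stop stopped down (darker).
ISO: 8000 → 6400 → 5000 → 4000 → 3200 — 1 1/3 stops dropped (darker).
Net so far: 1 2/3 stops darker. Shutter speed: 1.6 → 2 → 2.5 → 3.2 → 4 → 5.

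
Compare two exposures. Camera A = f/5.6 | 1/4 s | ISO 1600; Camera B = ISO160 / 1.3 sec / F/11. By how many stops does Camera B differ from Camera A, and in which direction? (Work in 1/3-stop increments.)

3 stops darker

Aperture: f/5.6 → f/6.3 → f/7.1 → f/8 → f/9 → f/10 → f/11 — 2 stops smaller aperture (darker).
Shutter speed: 1/4 → 0.3 → 0.4 → 0.5 → 0.6 → 0.8 → 1 → 1.3 — 2 1/3 stops slower (brighter).
ISO: 1600 → 1250 → 1000 → 800 → 640 → 500 → 400 → 320 → 250 → 200 → 160 — 3 1/3 stops lower (darker).
Net: −2 +2 1/3 −3 1/3 = −3 stops.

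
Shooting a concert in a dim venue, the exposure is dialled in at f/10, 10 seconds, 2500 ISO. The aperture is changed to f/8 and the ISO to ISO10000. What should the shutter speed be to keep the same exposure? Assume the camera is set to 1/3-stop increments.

1.6 s

Aperture: f/10 → f/9 → f/8 — 2/3 stop opened up (brighter).
ISO: 2500 → 3200 → 4000 → 5000 → 6400 → 8000 → 10000 — 2 stops raised (brighter).
Net change so far: 2 2/3 stops brighter. Offset with the shutter speed: 10 → 8 → 6 → 5 → 4 → 3.2 → 2.5 → 2 → 1.6.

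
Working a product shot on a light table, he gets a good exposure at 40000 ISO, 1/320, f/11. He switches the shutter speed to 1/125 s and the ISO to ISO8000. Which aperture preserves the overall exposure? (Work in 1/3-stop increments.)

Shutter speed: 1/320 → 1/250 → 1/200 → 1/160 → 1/125 — 1 1/3 stops longer (brighter).
ISO: 40000 → 32000 → 25600 → 20000 → 16000 → 12800 → 10000 → 8000 — 2 1/3 stops dropped (darker).
Net change so far: 1 stop darker. Offset with the aperture: f/11 → f/10 → f/9 → f/8.

f/8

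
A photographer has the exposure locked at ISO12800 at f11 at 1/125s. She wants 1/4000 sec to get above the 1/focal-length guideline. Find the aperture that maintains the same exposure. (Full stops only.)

Shutter speed: 1/125 → 1/250 → 1/500 → 1/1000 → 1/2000 → 1/4000 — 5 stops faster (darker).
Need 5 stops brighter from the aperture: f/11 → f/8 → f/5.6 → f/4 → f/2.8 → f/2.

f/2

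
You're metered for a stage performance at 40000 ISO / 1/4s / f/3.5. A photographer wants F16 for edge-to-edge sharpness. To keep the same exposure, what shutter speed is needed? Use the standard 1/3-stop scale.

Aperture: f/3.5 → f/4 → f/4.5 → f/5 → f/5.6 → f/6.3 → f/7.1 → f/8 → f/9 → f/10 → f/11 → f/13 → f/14 → f/16 — 4 1/3 stops stopped down (darker).
Need 4 1/3 stops brighter from the shutter speed: 1/4 → 0.3 → 0.4 → 0.5 → 0.6 → 0.8 → 1 → 1.3 → 1.6 → 2 → 2.5 → 3.2 → 4 → 5.

5 s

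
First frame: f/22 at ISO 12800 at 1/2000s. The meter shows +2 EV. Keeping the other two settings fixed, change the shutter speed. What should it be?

Overexposed by 2 stops → need 2 stops darker.
Shutter speed: 1/2000 → 1/4000 → 1/8000.

1/8000s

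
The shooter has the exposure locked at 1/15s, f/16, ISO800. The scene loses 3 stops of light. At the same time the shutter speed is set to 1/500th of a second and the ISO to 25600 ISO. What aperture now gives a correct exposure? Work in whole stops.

Scene light: 3 stops darker.
Shutter speed: 1/15 → 1/30 → 1/60 → 1/125 → 1/250 → 1/500 — 5 stops faster (darker).
ISO: 800 → 1600 → 3200 → 6400 → 12800 → 25600 — 5 stops higher (brighter).
Net so far: 3 stops darker. Aperture: f/16 → f/11 → f/8 → f/5.6.

f/5.6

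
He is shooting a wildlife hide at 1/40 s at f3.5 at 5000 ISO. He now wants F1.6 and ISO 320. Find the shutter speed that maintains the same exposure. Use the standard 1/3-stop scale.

Aperture: f/3.5 → f/3.2 → f/2.8 → f/2.5 → f/2.2 → f/2 → f/1.8 → f/1.6 — 2 1/3 stops larger aperture (brighter).
ISO: 5000 → 4000 → 3200 → 2500 → 2000 → 1600 → 1250 → 1000 → 800 → 640 → 500 → 400 → 320 — 4 stops dropped (darker).
Net change so far: 1 2/3 stops darker. Offset with the shutter speed: 1/40 → 1/30 → 1/25 → 1/20 → 1/15 → 1/13.

1/13s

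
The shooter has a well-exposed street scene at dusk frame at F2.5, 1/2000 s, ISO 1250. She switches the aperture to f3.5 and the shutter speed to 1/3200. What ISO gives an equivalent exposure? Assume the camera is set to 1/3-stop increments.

Aperture: f/2.5 → f/2.8 → f/3.2 → f/3.5 — 1 stop narrower (darker).
Shutter speed: 1/2000 → 1/2500 → 1/3200 — 2/3 stop shorter (darker).
Net change so far: 1 2/3 stops darker. Offset with the ISO: 1250 → 1600 → 2000 → 2500 → 3200 → 4000.

ISO 4000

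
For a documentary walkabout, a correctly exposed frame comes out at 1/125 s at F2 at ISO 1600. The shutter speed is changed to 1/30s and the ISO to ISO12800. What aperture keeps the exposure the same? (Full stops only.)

f/11

Shutter speed: 1/125 → 1/60 → 1/30 — 2 stops longer (brighter).
ISO: 1600 → 3200 → 6400 → 12800 — 3 stops higher (brighter).
Net change so far: 5 stops brighter. Offset with the aperture: f/2 → f/2.8 → f/4 → f/5.6 → f/8 → f/11.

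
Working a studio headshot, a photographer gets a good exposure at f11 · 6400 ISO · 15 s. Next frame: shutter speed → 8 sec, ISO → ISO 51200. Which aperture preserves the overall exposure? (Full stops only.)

Shutter speed: 15 → 8 — 1 stop faster (darker).
ISO: 6400 → 12800 → 25600 → 51200 — 3 stops higher (brighter).
Net change so far: 2 stops brighter. Offset with the aperture: f/11 → f/16 → f/22.

f/22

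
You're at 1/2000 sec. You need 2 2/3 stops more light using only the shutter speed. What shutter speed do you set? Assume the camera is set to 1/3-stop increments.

Shutter speed: 1/2000 → 1/1600 → 1/1250 → 1/1000 → 1/800 → 1/640 → 1/500 → 1/400 → 1/320 — 2 2/3 stops slower (brighter).

1/320s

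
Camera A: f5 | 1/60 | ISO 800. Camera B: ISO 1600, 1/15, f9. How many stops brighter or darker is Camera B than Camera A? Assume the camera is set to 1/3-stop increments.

1 1/3 stops brighter

Aperture: f/5 → f/5.6 → f/6.3 → f/7.1 → f/8 → f/9 — 1 2/3 stops stopped down (darker).
Shutter speed: 1/60 → 1/50 → 1/40 → 1/30 → 1/25 → 1/20 → 1/15 — 2 stops slower (brighter).
ISO: 800 → 1000 → 1250 → 1600 — 1 stop raised (brighter).
Net: −1 2/3 +2 +1 = +1 1/3 stops.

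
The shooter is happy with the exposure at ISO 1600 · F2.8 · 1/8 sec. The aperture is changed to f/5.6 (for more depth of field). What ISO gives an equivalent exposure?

ISO 6400

Aperture: f/2.8 → f/4 → f/5.6 — 2 stops narrower (darker).
Need 2 stops brighter from the ISO: 1600 → 3200 → 6400.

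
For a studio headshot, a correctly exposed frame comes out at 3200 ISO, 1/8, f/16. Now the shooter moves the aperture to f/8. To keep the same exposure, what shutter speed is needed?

Aperture: f/16 → f/11 → f/8 — 2 stops wider (brighter).
Need 2 stops darker from the shutter speed: 1/8 → 1/15 → 1/30.

1/30s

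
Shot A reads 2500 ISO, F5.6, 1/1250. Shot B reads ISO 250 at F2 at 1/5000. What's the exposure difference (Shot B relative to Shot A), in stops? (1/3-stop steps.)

Aperture: f/5.6 → f/5 → f/4.5 → f/4 → f/3.5 → f/3.2 → f/2.8 → f/2.5 → f/2.2 → f/2 — 3 stops opened up (brighter).
Shutter speed: 1/1250 → 1/1600 → 1/2000 → 1/2500 → 1/3200 → 1/4000 → 1/5000 — 2 stops faster (darker).
ISO: 2500 → 2000 → 1600 → 1250 → 1000 → 800 → 640 → 500 → 400 → 320 → 250 — 3 1/3 stops lower (darker).
Net: +3 −2 −3 1/3 = −2 1/3 stops.

2 1/3 stops darker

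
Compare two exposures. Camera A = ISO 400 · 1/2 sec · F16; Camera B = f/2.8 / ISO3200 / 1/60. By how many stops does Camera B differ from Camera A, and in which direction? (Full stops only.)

Aperture: f/16 → f/11 → f/8 → f/5.6 → f/4 → f/2.8 — 5 stops larger aperture (brighter).
Shutter speed: 1/2 → 1/4 → 1/8 → 1/15 → 1/30 → 1/60 — 5 stops faster (darker).
ISO: 400 → 800 → 1600 → 3200 — 3 stops higher (brighter).
Net: +5 −5 +3 = +3 stops.

3 stops brighter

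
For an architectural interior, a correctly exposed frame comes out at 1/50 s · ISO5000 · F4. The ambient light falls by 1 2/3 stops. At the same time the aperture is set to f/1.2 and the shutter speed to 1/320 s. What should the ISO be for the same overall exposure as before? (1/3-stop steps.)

ISO 10000

Scene light: 1 2/3 stops darker.
Aperture: f/4 → f/3.5 → f/3.2 → f/2.8 → f/2.5 → f/2.2 → f/2 → f/1.8 → f/1.6 → f/1.4 → f/1.2 — 3 1/3 stops larger aperture (brighter).
Shutter speed: 1/50 → 1/60 → 1/80 → 1/100 → 1/125 → 1/160 → 1/200 → 1/250 → 1/320 — 2 2/3 stops shorter (darker).
Net so far: 1 stop darker. ISO: 5000 → 6400 → 8000 → 10000.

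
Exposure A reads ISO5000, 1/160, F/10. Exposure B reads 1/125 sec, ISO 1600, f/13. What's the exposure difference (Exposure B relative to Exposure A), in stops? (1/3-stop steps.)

2 stops darker

Aperture: f/10 → f/11 → f/13 — 2/3 stop narrower (darker).
Shutter speed: 1/160 → 1/125 — 1/3 stop slower (brighter).
ISO: 5000 → 4000 → 3200 → 2500 → 2000 → 1600 — 1 2/3 stops dropped (darker).
Net: −2/3 +1/3 −1 2/3 = −2 stops.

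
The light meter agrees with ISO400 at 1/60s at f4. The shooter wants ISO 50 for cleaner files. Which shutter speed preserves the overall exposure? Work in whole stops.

ISO: 400 → 200 → 100 → 50 — 3 stops dropped (darker).
Need 3 stops brighter from the shutter speed: 1/60 → 1/30 → 1/15 → 1/8.

1/8s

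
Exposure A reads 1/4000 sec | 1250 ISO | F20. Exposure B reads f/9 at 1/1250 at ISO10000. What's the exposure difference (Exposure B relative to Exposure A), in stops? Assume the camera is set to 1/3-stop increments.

7 stops brighter

Aperture: f/20 → f/18 → f/16 → f/14 → f/13 → f/11 → f/10 → f/9 — 2 1/3 stops wider (brighter).
Shutter speed: 1/4000 → 1/3200 → 1/2500 → 1/2000 → 1/1600 → 1/1250 — 1 2/3 stops slower (brighter).
ISO: 1250 → 1600 → 2000 → 2500 → 3200 → 4000 → 5000 → 6400 → 8000 → 10000 — 3 stops raised (brighter).
Net: +2 1/3 +1 2/3 +3 = +7 stops.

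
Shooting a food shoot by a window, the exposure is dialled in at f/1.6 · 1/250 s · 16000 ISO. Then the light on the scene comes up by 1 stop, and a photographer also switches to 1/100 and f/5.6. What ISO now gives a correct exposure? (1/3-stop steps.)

Scene light: 1 stop brighter.
Shutter speed: 1/250 → 1/200 → 1/160 → 1/125 → 1/100 — 1 1/3 stops slower (brighter).
Aperture: f/1.6 → f/1.8 → f/2 → f/2.2 → f/2.5 → f/2.8 → f/3.2 → f/3.5 → f/4 → f/4.5 → f/5 → f/5.6 — 3 2/3 stops stopped down (darker).
Net so far: 1 1/3 stops darker. ISO: 16000 → 20000 → 25600 → 32000 → 40000.

ISO 40000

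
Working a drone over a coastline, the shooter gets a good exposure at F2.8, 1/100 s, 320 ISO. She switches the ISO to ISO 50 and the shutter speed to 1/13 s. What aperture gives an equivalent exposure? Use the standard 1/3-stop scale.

ISO: 320 → 250 → 200 → 160 → 125 → 100 → 80 → 64 → 50 — 2 2/3 stops dropped (darker).
Shutter speed: 1/100 → 1/80 → 1/60 → 1/50 → 1/40 → 1/30 → 1/25 → 1/20 → 1/15 → 1/13 — 3 stops slower (brighter).
Net change so far: 1/3 stop brighter. Offset with the aperture: f/2.8 → f/3.2.

f/3.2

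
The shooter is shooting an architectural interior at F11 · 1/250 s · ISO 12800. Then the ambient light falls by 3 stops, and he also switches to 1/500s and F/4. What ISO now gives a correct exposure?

ISO 25600

Scene light: 3 stops darker.
Shutter speed: 1/250 → 1/500 — 1 stop shorter (darker).
Aperture: f/11 → f/8 → f/5.6 → f/4 — 3 stops opened up (brighter).
Net so far: 1 stop darker. ISO: 12800 → 25600.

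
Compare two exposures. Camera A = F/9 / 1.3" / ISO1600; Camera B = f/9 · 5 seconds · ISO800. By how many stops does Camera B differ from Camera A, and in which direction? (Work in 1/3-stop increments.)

1 stop brighter

Aperture: unchanged.
Shutter speed: 1.3 → 1.6 → 2 → 2.5 → 3.2 → 4 → 5 — 2 stops slower (brighter).
ISO: 1600 → 1250 → 1000 → 800 — 1 stop lower (darker).
Net: +2 −1 = +1 stop.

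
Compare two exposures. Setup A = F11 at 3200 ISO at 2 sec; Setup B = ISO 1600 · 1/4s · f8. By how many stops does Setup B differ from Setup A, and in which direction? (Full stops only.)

3 stops darker

Aperture: f/11 → f/8 — 1 stop larger aperture (brighter).
Shutter speed: 2 → 1 → 1/2 → 1/4 — 3 stops faster (darker).
ISO: 3200 → 1600 — 1 stop dropped (darker).
Net: +1 −3 −1 = −3 stops.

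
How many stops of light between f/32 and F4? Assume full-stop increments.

6 stops

f/32 → f/22 → f/16 → f/11 → f/8 → f/5.6 → f/4 — count the steps: 6 stops.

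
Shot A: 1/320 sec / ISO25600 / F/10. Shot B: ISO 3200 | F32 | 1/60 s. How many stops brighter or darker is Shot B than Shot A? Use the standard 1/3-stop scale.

Aperture: f/10 → f/11 → f/13 → f/14 → f/16 → f/18 → f/20 → f/22 → f/25 → f/29 → f/32 — 3 1/3 stops stopped down (darker).
Shutter speed: 1/320 → 1/250 → 1/200 → 1/160 → 1/125 → 1/100 → 1/80 → 1/60 — 2 1/3 stops longer (brighter).
ISO: 25600 → 20000 → 16000 → 12800 → 10000 → 8000 → 6400 → 5000 → 4000 → 3200 — 3 stops dropped (darker).
Net: −3 1/3 +2 1/3 −3 = −4 stops.

4 stops darker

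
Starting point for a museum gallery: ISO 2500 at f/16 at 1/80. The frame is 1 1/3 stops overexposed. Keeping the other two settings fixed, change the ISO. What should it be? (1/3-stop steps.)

ISO 1000

Overexposed by 1 1/3 stops → need 1 1/3 stops darker.
ISO: 2500 → 2000 → 1600 → 1250 → 1000.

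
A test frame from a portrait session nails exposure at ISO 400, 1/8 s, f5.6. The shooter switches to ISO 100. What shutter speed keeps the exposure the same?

ISO: 400 → 200 → 100 — 2 stops lower (darker).
Need 2 stops brighter from the shutter speed: 1/8 → 1/4 → 1/2.

1/2s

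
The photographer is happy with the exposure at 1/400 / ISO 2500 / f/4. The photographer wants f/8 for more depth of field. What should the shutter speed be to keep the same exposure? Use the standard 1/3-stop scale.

1/100s

Aperture: f/4 → f/4.5 → f/5 → f/5.6 → f/6.3 → f/7.1 → f/8 — 2 stops smaller aperture (darker).
Need 2 stops brighter from the shutter speed: 1/400 → 1/320 → 1/250 → 1/200 → 1/160 → 1/125 → 1/100.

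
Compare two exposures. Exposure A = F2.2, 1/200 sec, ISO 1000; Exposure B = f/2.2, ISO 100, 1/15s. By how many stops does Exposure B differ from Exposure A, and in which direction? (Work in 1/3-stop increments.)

1/3 stop brighter

Aperture: unchanged.
Shutter speed: 1/200 → 1/160 → 1/125 → 1/100 → 1/80 → 1/60 → 1/50 → 1/40 → 1/30 → 1/25 → 1/20 → 1/15 — 3 2/3 stops slower (brighter).
ISO: 1000 → 800 → 640 → 500 → 400 → 320 → 250 → 200 → 160 → 125 → 100 — 3 1/3 stops dropped (darker).
Net: +3 2/3 −3 1/3 = +1/3 stops.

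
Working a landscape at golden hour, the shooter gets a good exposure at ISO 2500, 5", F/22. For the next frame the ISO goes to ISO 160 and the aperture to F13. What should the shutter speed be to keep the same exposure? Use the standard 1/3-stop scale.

25 s

ISO: 2500 → 2000 → 1600 → 1250 → 1000 → 800 → 640 → 500 → 400 → 320 → 250 → 200 → 160 — 4 stops dropped (darker).
Aperture: f/22 → f/20 → f/18 → f/16 → f/14 → f/13 — 1 2/3 stops larger aperture (brighter).
Net change so far: 2 1/3 stops darker. Offset with the shutter speed: 5 → 6 → 8 → 10 → 13 → 15 → 20 → 25.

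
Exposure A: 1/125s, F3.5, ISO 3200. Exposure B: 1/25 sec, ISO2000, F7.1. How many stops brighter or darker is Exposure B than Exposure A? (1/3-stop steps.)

Aperture: f/3.5 → f/4 → f/4.5 → f/5 → f/5.6 → f/6.3 → f/7.1 — 2 stops stopped down (darker).
Shutter speed: 1/125 → 1/100 → 1/80 → 1/60 → 1/50 → 1/40 → 1/30 → 1/25 — 2 1/3 stops longer (brighter).
ISO: 3200 → 2500 → 2000 — 2/3 stop lower (darker).
Net: −2 +2 1/3 −2/3 = −1/3 stops.

1/3 stop darker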